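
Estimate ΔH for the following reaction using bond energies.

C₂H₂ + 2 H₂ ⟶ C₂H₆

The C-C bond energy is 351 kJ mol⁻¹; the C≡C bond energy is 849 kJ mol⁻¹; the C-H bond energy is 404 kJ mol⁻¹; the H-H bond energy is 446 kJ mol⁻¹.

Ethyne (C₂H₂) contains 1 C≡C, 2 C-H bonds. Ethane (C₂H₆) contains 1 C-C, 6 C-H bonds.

ΔH ≈ −226 kJ

Bonds broken (reactants):
  C≡C: 1 × 849 = 849
  C-H: 2 × 404 = 808
  H-H: 2 × 446 = 892
  Σ(broken) = 2549 kJ
Bonds formed (products):
  C-C: 1 × 351 = 351
  C-H: 6 × 404 = 2424
  Σ(formed) = 2775 kJ
ΔH = Σ(broken) − Σ(formed) = 2549 − 2775 = −226 kJ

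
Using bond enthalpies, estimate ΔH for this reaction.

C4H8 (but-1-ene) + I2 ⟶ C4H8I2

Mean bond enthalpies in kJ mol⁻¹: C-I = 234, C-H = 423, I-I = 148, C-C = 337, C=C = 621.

ΔH ≈ −36 kJ

Bonds broken (reactants):
  C-C: 2 × 337 = 674
  C-H: 8 × 423 = 3384
  C=C: 1 × 621 = 621
  I-I: 1 × 148 = 148
  Σ(broken) = 4827 kJ
Bonds formed (products):
  C-C: 3 × 337 = 1011
  C-H: 8 × 423 = 3384
  C-I: 2 × 234 = 468
  Σ(formed) = 4863 kJ
ΔH = Σ(broken) − Σ(formed) = 4827 − 4863 = −36 kJ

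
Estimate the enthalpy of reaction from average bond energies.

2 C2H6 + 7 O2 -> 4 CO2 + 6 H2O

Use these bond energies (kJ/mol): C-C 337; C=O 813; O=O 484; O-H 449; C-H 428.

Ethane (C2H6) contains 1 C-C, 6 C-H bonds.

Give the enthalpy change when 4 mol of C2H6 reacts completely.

ΔH = −5388 kJ

Bonds broken (reactants):
  C-C: 2 × 337 = 674
  C-H: 12 × 428 = 5136
  O=O: 7 × 484 = 3388
  Σ(broken) = 9198 kJ
Bonds formed (products):
  C=O: 8 × 813 = 6504
  O-H: 12 × 449 = 5388
  Σ(formed) = 11892 kJ
ΔH = Σ(broken) − Σ(formed) = 9198 − 11892 = −2694 kJ
For 2× the reaction as written: 2 × (−2694) = −5388 kJ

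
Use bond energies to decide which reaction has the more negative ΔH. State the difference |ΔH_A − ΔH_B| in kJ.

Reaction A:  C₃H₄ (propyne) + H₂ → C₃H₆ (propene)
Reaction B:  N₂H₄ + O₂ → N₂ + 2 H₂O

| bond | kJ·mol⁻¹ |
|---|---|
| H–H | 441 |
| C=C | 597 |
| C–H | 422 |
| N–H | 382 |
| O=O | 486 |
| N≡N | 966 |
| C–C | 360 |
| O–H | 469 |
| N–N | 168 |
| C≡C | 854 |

Reaction A:
  Bonds broken (reactants):
    C≡C: 1 × 854 = 854
    C–C: 1 × 360 = 360
    C–H: 4 × 422 = 1688
    H–H: 1 × 441 = 441
    Σ(broken) = 3343 kJ
  Bonds formed (products):
    C–C: 1 × 360 = 360
    C–H: 6 × 422 = 2532
    C=C: 1 × 597 = 597
    Σ(formed) = 3489 kJ
  ΔH_A = 3343 − 3489 = −146 kJ
Reaction B:
  Bonds broken (reactants):
    N–H: 4 × 382 = 1528
    N–N: 1 × 168 = 168
    O=O: 1 × 486 = 486
    Σ(broken) = 2182 kJ
  Bonds formed (products):
    N≡N: 1 × 966 = 966
    O–H: 4 × 469 = 1876
    Σ(formed) = 2842 kJ
  ΔH_B = 2182 − 2842 = −660 kJ
ΔH_A − ΔH_B = +514 kJ, so reaction B has the more negative ΔH; |ΔH_A − ΔH_B| = 514 kJ.

Reaction B, by 514 kJ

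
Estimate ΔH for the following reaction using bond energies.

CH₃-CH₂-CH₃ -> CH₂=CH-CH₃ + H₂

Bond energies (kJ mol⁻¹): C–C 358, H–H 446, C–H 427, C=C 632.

ΔH ≈ +134 kJ

Bonds broken (reactants):
  C–C: 2 × 358 = 716
  C–H: 8 × 427 = 3416
  Σ(broken) = 4132 kJ
Bonds formed (products):
  C–C: 1 × 358 = 358
  C–H: 6 × 427 = 2562
  C=C: 1 × 632 = 632
  H–H: 1 × 446 = 446
  Σ(formed) = 3998 kJ
ΔH = Σ(broken) − Σ(formed) = 4132 − 3998 = +134 kJ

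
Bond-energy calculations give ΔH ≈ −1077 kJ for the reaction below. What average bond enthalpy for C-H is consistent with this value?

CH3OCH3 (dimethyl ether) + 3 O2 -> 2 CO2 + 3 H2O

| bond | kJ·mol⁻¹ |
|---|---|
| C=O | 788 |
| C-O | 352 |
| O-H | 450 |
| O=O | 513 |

Let D be the C-H bond energy.
Σ(broken) = 6×D + 2×352 + 3×513 = 2243 + 6D
Σ(formed) = 4×788 + 6×450 = 5852
ΔH = Σ(broken) − Σ(formed) = (2243 + 6D) − (5852) = −3609 + 6D
Setting this equal to −1077 kJ gives 6D = 2532, so D = 422 kJ/mol.

D(C-H) ≈ 422 kJ/mol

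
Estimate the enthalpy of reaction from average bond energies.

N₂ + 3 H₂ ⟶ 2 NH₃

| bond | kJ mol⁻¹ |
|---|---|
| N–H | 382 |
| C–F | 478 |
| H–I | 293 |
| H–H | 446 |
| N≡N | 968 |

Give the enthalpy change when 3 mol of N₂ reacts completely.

Bonds broken (reactants):
  H–H: 3 × 446 = 1338
  N≡N: 1 × 968 = 968
  Σ(broken) = 2306 kJ
Bonds formed (products):
  N–H: 6 × 382 = 2292
  Σ(formed) = 2292 kJ
ΔH = Σ(broken) − Σ(formed) = 2306 − 2292 = +14 kJ
For 3× the reaction as written: 3 × (+14) = +42 kJ

ΔH = +42 kJ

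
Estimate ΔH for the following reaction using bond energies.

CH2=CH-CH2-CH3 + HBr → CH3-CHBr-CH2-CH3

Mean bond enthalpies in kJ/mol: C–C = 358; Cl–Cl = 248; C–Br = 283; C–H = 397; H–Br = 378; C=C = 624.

ΔH ≈ −36 kJ

Bonds broken (reactants):
  C–C: 2 × 358 = 716
  C–H: 8 × 397 = 3176
  C=C: 1 × 624 = 624
  H–Br: 1 × 378 = 378
  Σ(broken) = 4894 kJ
Bonds formed (products):
  C–Br: 1 × 283 = 283
  C–C: 3 × 358 = 1074
  C–H: 9 × 397 = 3573
  Σ(formed) = 4930 kJ
ΔH = Σ(broken) − Σ(formed) = 4894 − 4930 = −36 kJ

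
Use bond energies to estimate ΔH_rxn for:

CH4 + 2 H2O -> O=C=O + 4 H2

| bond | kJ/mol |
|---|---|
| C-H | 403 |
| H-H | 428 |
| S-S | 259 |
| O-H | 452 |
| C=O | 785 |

Bonds broken (reactants):
  C-H: 4 × 403 = 1612
  O-H: 4 × 452 = 1808
  Σ(broken) = 3420 kJ
Bonds formed (products):
  C=O: 2 × 785 = 1570
  H-H: 4 × 428 = 1712
  Σ(formed) = 3282 kJ
ΔH = Σ(broken) − Σ(formed) = 3420 − 3282 = +138 kJ

ΔH ≈ +138 kJ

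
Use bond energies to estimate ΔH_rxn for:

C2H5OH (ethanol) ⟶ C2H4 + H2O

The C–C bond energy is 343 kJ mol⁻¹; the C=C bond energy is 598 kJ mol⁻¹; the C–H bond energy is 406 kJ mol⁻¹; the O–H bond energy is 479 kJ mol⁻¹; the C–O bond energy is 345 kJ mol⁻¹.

Bonds broken (reactants):
  C–C: 1 × 343 = 343
  C–H: 5 × 406 = 2030
  C–O: 1 × 345 = 345
  O–H: 1 × 479 = 479
  Σ(broken) = 3197 kJ
Bonds formed (products):
  C–H: 4 × 406 = 1624
  C=C: 1 × 598 = 598
  O–H: 2 × 479 = 958
  Σ(formed) = 3180 kJ
ΔH = Σ(broken) − Σ(formed) = 3197 − 3180 = +17 kJ

ΔH ≈ +17 kJ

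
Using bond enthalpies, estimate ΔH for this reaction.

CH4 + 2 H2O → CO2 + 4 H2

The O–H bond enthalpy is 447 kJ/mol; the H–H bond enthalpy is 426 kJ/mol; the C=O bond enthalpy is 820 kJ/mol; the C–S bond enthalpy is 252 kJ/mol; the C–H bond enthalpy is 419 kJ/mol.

ΔH ≈ +120 kJ

Bonds broken (reactants):
  C–H: 4 × 419 = 1676
  O–H: 4 × 447 = 1788
  Σ(broken) = 3464 kJ
Bonds formed (products):
  C=O: 2 × 820 = 1640
  H–H: 4 × 426 = 1704
  Σ(formed) = 3344 kJ
ΔH = Σ(broken) − Σ(formed) = 3464 − 3344 = +120 kJ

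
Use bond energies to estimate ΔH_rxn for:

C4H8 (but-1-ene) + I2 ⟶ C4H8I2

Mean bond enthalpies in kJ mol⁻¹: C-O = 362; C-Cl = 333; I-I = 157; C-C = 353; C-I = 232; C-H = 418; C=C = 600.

ΔH ≈ −60 kJ

Bonds broken (reactants):
  C-C: 2 × 353 = 706
  C-H: 8 × 418 = 3344
  C=C: 1 × 600 = 600
  I-I: 1 × 157 = 157
  Σ(broken) = 4807 kJ
Bonds formed (products):
  C-C: 3 × 353 = 1059
  C-H: 8 × 418 = 3344
  C-I: 2 × 232 = 464
  Σ(formed) = 4867 kJ
ΔH = Σ(broken) − Σ(formed) = 4807 − 4867 = −60 kJ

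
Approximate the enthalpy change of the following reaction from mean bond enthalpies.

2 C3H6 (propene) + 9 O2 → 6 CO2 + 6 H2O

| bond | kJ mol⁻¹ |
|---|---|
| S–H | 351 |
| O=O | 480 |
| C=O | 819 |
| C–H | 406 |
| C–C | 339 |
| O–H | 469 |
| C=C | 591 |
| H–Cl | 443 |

ΔH ≈ −4404 kJ

Bonds broken (reactants):
  C–C: 2 × 339 = 678
  C–H: 12 × 406 = 4872
  C=C: 2 × 591 = 1182
  O=O: 9 × 480 = 4320
  Σ(broken) = 11052 kJ
Bonds formed (products):
  C=O: 12 × 819 = 9828
  O–H: 12 × 469 = 5628
  Σ(formed) = 15456 kJ
ΔH = Σ(broken) − Σ(formed) = 11052 − 15456 = −4404 kJ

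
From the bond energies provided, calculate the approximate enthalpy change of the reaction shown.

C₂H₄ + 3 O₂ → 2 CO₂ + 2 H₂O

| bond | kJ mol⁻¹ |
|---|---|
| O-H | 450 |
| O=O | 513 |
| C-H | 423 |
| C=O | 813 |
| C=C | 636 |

Bonds broken (reactants):
  C-H: 4 × 423 = 1692
  C=C: 1 × 636 = 636
  O=O: 3 × 513 = 1539
  Σ(broken) = 3867 kJ
Bonds formed (products):
  C=O: 4 × 813 = 3252
  O-H: 4 × 450 = 1800
  Σ(formed) = 5052 kJ
ΔH = Σ(broken) − Σ(formed) = 3867 − 5052 = −1185 kJ

ΔH ≈ −1185 kJ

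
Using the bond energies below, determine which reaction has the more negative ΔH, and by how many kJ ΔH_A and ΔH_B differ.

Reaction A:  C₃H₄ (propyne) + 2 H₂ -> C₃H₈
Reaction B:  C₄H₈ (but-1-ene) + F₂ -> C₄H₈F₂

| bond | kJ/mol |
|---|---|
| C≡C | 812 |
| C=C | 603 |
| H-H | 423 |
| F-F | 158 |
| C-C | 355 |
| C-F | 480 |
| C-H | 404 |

Reaction B, by 241 kJ

Reaction A:
  Bonds broken (reactants):
    C≡C: 1 × 812 = 812
    C-C: 1 × 355 = 355
    C-H: 4 × 404 = 1616
    H-H: 2 × 423 = 846
    Σ(broken) = 3629 kJ
  Bonds formed (products):
    C-C: 2 × 355 = 710
    C-H: 8 × 404 = 3232
    Σ(formed) = 3942 kJ
  ΔH_A = 3629 − 3942 = −313 kJ
Reaction B:
  Bonds broken (reactants):
    C-C: 2 × 355 = 710
    C-H: 8 × 404 = 3232
    C=C: 1 × 603 = 603
    F-F: 1 × 158 = 158
    Σ(broken) = 4703 kJ
  Bonds formed (products):
    C-C: 3 × 355 = 1065
    C-F: 2 × 480 = 960
    C-H: 8 × 404 = 3232
    Σ(formed) = 5257 kJ
  ΔH_B = 4703 − 5257 = −554 kJ
ΔH_A − ΔH_B = +241 kJ, so reaction B has the more negative ΔH; |ΔH_A − ΔH_B| = 241 kJ.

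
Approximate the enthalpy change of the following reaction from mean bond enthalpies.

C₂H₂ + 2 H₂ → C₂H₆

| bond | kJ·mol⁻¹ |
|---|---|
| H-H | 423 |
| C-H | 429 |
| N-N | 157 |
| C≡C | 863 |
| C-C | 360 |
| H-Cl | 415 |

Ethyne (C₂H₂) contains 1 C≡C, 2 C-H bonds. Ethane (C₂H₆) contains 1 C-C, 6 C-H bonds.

Bonds broken (reactants):
  C≡C: 1 × 863 = 863
  C-H: 2 × 429 = 858
  H-H: 2 × 423 = 846
  Σ(broken) = 2567 kJ
Bonds formed (products):
  C-C: 1 × 360 = 360
  C-H: 6 × 429 = 2574
  Σ(formed) = 2934 kJ
ΔH = Σ(broken) − Σ(formed) = 2567 − 2934 = −367 kJ

ΔH ≈ −367 kJ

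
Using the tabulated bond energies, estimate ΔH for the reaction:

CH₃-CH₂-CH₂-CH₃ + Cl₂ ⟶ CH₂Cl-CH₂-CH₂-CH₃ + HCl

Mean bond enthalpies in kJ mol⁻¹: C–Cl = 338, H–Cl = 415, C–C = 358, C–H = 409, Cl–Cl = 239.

ΔH ≈ −105 kJ

Bonds broken (reactants):
  C–C: 3 × 358 = 1074
  C–H: 10 × 409 = 4090
  Cl–Cl: 1 × 239 = 239
  Σ(broken) = 5403 kJ
Bonds formed (products):
  C–C: 3 × 358 = 1074
  C–Cl: 1 × 338 = 338
  C–H: 9 × 409 = 3681
  H–Cl: 1 × 415 = 415
  Σ(formed) = 5508 kJ
ΔH = Σ(broken) − Σ(formed) = 5403 − 5508 = −105 kJ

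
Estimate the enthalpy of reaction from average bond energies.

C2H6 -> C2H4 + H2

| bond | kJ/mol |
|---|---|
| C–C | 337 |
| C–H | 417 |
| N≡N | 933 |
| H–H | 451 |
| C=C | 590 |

Bonds broken (reactants):
  C–C: 1 × 337 = 337
  C–H: 6 × 417 = 2502
  Σ(broken) = 2839 kJ
Bonds formed (products):
  C–H: 4 × 417 = 1668
  C=C: 1 × 590 = 590
  H–H: 1 × 451 = 451
  Σ(formed) = 2709 kJ
ΔH = Σ(broken) − Σ(formed) = 2839 − 2709 = +130 kJ

ΔH ≈ +130 kJ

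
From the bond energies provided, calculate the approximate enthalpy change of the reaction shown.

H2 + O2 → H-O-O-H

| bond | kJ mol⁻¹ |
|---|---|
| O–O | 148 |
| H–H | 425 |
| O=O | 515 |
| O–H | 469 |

Bonds broken (reactants):
  H–H: 1 × 425 = 425
  O=O: 1 × 515 = 515
  Σ(broken) = 940 kJ
Bonds formed (products):
  O–H: 2 × 469 = 938
  O–O: 1 × 148 = 148
  Σ(formed) = 1086 kJ
ΔH = Σ(broken) − Σ(formed) = 940 − 1086 = −146 kJ

ΔH ≈ −146 kJ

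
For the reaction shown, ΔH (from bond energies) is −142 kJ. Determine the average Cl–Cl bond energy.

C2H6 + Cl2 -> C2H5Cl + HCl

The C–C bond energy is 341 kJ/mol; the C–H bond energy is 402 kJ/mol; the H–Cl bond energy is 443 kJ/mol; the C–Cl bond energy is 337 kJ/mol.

D(Cl–Cl) ≈ 236 kJ/mol

Let D be the Cl–Cl bond energy.
Σ(broken) = 1×341 + 6×402 + 1×D = 2753 + D
Σ(formed) = 1×341 + 1×337 + 5×402 + 1×443 = 3131
ΔH = Σ(broken) − Σ(formed) = (2753 + D) − (3131) = −378 + D
Setting this equal to −142 kJ gives D = 236 kJ/mol.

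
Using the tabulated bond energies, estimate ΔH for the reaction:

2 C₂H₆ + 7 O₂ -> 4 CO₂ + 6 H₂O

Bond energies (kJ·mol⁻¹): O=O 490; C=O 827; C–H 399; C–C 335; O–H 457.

ΔH ≈ −3212 kJ

Bonds broken (reactants):
  C–C: 2 × 335 = 670
  C–H: 12 × 399 = 4788
  O=O: 7 × 490 = 3430
  Σ(broken) = 8888 kJ
Bonds formed (products):
  C=O: 8 × 827 = 6616
  O–H: 12 × 457 = 5484
  Σ(formed) = 12100 kJ
ΔH = Σ(broken) − Σ(formed) = 8888 − 12100 = −3212 kJ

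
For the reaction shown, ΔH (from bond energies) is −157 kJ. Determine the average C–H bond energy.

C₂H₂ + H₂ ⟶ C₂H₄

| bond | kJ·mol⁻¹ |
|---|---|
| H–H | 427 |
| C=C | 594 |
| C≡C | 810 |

Let D be the C–H bond energy.
Σ(broken) = 1×810 + 2×D + 1×427 = 1237 + 2D
Σ(formed) = 4×D + 1×594 = 594 + 4D
ΔH = Σ(broken) − Σ(formed) = (1237 + 2D) − (594 + 4D) = +643 − 2D
Setting this equal to −157 kJ gives 2D = 800, so D = 400 kJ/mol.

D(C–H) ≈ 400 kJ/mol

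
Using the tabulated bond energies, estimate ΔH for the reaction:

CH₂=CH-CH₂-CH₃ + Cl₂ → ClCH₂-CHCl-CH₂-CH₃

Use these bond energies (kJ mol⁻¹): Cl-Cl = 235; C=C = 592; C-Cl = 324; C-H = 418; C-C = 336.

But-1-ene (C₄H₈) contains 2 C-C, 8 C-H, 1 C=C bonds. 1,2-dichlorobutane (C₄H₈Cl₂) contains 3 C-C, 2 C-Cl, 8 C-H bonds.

Bonds broken (reactants):
  C-C: 2 × 336 = 672
  C-H: 8 × 418 = 3344
  C=C: 1 × 592 = 592
  Cl-Cl: 1 × 235 = 235
  Σ(broken) = 4843 kJ
Bonds formed (products):
  C-C: 3 × 336 = 1008
  C-Cl: 2 × 324 = 648
  C-H: 8 × 418 = 3344
  Σ(formed) = 5000 kJ
ΔH = Σ(broken) − Σ(formed) = 4843 − 5000 = −157 kJ

ΔH ≈ −157 kJ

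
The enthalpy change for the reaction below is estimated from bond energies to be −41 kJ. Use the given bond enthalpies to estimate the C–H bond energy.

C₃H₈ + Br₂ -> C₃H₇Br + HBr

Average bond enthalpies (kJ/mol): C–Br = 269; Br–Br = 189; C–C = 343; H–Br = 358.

Let D be the C–H bond energy.
Σ(broken) = 1×189 + 2×343 + 8×D = 875 + 8D
Σ(formed) = 1×269 + 2×343 + 7×D + 1×358 = 1313 + 7D
ΔH = Σ(broken) − Σ(formed) = (875 + 8D) − (1313 + 7D) = −438 + D
Setting this equal to −41 kJ gives D = 397 kJ/mol.

D(C–H) ≈ 397 kJ/mol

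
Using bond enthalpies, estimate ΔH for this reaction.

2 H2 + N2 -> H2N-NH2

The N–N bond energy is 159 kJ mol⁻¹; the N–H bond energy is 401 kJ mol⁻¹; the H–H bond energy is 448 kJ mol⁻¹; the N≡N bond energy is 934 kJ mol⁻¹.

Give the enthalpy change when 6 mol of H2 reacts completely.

Bonds broken (reactants):
  H–H: 2 × 448 = 896
  N≡N: 1 × 934 = 934
  Σ(broken) = 1830 kJ
Bonds formed (products):
  N–H: 4 × 401 = 1604
  N–N: 1 × 159 = 159
  Σ(formed) = 1763 kJ
ΔH = Σ(broken) − Σ(formed) = 1830 − 1763 = +67 kJ
For 3× the reaction as written: 3 × (+67) = +201 kJ

ΔH = +201 kJ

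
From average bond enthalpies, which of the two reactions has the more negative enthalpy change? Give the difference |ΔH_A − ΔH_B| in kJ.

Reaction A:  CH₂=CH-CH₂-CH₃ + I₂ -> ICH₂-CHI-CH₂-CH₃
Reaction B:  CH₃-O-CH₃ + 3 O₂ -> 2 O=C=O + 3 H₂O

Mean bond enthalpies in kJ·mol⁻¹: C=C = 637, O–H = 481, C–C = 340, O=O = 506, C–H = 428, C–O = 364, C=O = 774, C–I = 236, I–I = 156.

Reaction B, by 1149 kJ

Reaction A:
  Bonds broken (reactants):
    C–C: 2 × 340 = 680
    C–H: 8 × 428 = 3424
    C=C: 1 × 637 = 637
    I–I: 1 × 156 = 156
    Σ(broken) = 4897 kJ
  Bonds formed (products):
    C–C: 3 × 340 = 1020
    C–H: 8 × 428 = 3424
    C–I: 2 × 236 = 472
    Σ(formed) = 4916 kJ
  ΔH_A = 4897 − 4916 = −19 kJ
Reaction B:
  Bonds broken (reactants):
    C–H: 6 × 428 = 2568
    C–O: 2 × 364 = 728
    O=O: 3 × 506 = 1518
    Σ(broken) = 4814 kJ
  Bonds formed (products):
    C=O: 4 × 774 = 3096
    O–H: 6 × 481 = 2886
    Σ(formed) = 5982 kJ
  ΔH_B = 4814 − 5982 = −1168 kJ
ΔH_A − ΔH_B = +1149 kJ, so reaction B has the more negative ΔH; |ΔH_A − ΔH_B| = 1149 kJ.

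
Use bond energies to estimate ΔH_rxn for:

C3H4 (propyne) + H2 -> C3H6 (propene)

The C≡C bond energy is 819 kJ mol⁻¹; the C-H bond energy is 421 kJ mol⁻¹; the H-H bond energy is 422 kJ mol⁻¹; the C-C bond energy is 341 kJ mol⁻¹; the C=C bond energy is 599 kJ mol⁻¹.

ΔH ≈ −200 kJ

Bonds broken (reactants):
  C≡C: 1 × 819 = 819
  C-C: 1 × 341 = 341
  C-H: 4 × 421 = 1684
  H-H: 1 × 422 = 422
  Σ(broken) = 3266 kJ
Bonds formed (products):
  C-C: 1 × 341 = 341
  C-H: 6 × 421 = 2526
  C=C: 1 × 599 = 599
  Σ(formed) = 3466 kJ
ΔH = Σ(broken) − Σ(formed) = 3266 − 3466 = −200 kJ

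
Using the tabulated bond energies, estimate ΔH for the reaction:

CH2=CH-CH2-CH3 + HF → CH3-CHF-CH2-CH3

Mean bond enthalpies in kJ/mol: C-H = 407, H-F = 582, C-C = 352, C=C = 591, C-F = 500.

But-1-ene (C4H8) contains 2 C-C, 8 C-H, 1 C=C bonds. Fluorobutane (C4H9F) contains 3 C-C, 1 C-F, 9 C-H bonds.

Bonds broken (reactants):
  C-C: 2 × 352 = 704
  C-H: 8 × 407 = 3256
  C=C: 1 × 591 = 591
  H-F: 1 × 582 = 582
  Σ(broken) = 5133 kJ
Bonds formed (products):
  C-C: 3 × 352 = 1056
  C-F: 1 × 500 = 500
  C-H: 9 × 407 = 3663
  Σ(formed) = 5219 kJ
ΔH = Σ(broken) − Σ(formed) = 5133 − 5219 = −86 kJ

ΔH ≈ −86 kJ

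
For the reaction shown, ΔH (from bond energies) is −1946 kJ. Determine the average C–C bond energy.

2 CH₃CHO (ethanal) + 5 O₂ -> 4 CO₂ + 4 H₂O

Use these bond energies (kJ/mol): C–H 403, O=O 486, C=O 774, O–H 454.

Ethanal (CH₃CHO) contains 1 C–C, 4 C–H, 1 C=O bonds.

Let D be the C–C bond energy.
Σ(broken) = 2×D + 8×403 + 2×774 + 5×486 = 7202 + 2D
Σ(formed) = 8×774 + 8×454 = 9824
ΔH = Σ(broken) − Σ(formed) = (7202 + 2D) − (9824) = −2622 + 2D
Setting this equal to −1946 kJ gives 2D = 676, so D = 338 kJ/mol.

D(C–C) ≈ 338 kJ/mol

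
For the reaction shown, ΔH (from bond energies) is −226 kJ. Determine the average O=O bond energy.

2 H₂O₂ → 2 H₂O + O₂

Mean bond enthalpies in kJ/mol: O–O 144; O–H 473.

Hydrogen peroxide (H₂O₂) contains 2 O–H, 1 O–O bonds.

D(O=O) ≈ 514 kJ/mol

Let D be the O=O bond energy.
Σ(broken) = 4×473 + 2×144 = 2180
Σ(formed) = 4×473 + 1×D = 1892 + D
ΔH = Σ(broken) − Σ(formed) = (2180) − (1892 + D) = +288 − D
Setting this equal to −226 kJ gives D = 514 kJ/mol.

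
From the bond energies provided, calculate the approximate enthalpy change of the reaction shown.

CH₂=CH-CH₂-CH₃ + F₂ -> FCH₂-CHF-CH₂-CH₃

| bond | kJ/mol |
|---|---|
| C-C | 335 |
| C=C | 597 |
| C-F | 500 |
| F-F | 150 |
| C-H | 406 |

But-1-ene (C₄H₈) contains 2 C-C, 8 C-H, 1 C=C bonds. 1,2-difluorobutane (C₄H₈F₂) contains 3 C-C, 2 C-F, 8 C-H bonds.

Bonds broken (reactants):
  C-C: 2 × 335 = 670
  C-H: 8 × 406 = 3248
  C=C: 1 × 597 = 597
  F-F: 1 × 150 = 150
  Σ(broken) = 4665 kJ
Bonds formed (products):
  C-C: 3 × 335 = 1005
  C-F: 2 × 500 = 1000
  C-H: 8 × 406 = 3248
  Σ(formed) = 5253 kJ
ΔH = Σ(broken) − Σ(formed) = 4665 − 5253 = −588 kJ

ΔH ≈ −588 kJ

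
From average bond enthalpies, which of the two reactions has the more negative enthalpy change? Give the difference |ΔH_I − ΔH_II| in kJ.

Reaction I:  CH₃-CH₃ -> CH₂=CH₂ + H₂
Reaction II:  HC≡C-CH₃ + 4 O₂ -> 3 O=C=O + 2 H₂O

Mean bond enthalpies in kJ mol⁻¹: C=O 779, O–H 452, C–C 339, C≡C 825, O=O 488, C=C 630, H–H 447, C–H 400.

Reaction II, by 1828 kJ

Reaction I:
  Bonds broken (reactants):
    C–C: 1 × 339 = 339
    C–H: 6 × 400 = 2400
    Σ(broken) = 2739 kJ
  Bonds formed (products):
    C–H: 4 × 400 = 1600
    C=C: 1 × 630 = 630
    H–H: 1 × 447 = 447
    Σ(formed) = 2677 kJ
  ΔH_I = 2739 − 2677 = +62 kJ
Reaction II:
  Bonds broken (reactants):
    C≡C: 1 × 825 = 825
    C–C: 1 × 339 = 339
    C–H: 4 × 400 = 1600
    O=O: 4 × 488 = 1952
    Σ(broken) = 4716 kJ
  Bonds formed (products):
    C=O: 6 × 779 = 4674
    O–H: 4 × 452 = 1808
    Σ(formed) = 6482 kJ
  ΔH_II = 4716 − 6482 = −1766 kJ
ΔH_I − ΔH_II = +1828 kJ, so reaction II has the more negative ΔH; |ΔH_I − ΔH_II| = 1828 kJ.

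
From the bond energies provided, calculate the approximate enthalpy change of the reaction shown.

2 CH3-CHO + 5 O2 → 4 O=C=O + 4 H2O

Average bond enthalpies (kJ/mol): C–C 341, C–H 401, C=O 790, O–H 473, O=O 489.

Bonds broken (reactants):
  C–C: 2 × 341 = 682
  C–H: 8 × 401 = 3208
  C=O: 2 × 790 = 1580
  O=O: 5 × 489 = 2445
  Σ(broken) = 7915 kJ
Bonds formed (products):
  C=O: 8 × 790 = 6320
  O–H: 8 × 473 = 3784
  Σ(formed) = 10104 kJ
ΔH = Σ(broken) − Σ(formed) = 7915 − 10104 = −2189 kJ

ΔH ≈ −2189 kJ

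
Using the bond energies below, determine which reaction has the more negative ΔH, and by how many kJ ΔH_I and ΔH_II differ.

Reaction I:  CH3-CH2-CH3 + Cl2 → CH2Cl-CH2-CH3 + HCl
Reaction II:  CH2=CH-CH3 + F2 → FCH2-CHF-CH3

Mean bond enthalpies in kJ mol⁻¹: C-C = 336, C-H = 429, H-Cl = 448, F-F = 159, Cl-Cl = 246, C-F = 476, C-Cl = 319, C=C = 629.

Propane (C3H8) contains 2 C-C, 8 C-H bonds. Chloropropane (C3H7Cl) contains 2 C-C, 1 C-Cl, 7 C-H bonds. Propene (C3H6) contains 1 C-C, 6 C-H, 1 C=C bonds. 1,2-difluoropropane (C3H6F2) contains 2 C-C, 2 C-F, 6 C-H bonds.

Reaction I:
  Bonds broken (reactants):
    C-C: 2 × 336 = 672
    C-H: 8 × 429 = 3432
    Cl-Cl: 1 × 246 = 246
    Σ(broken) = 4350 kJ
  Bonds formed (products):
    C-C: 2 × 336 = 672
    C-Cl: 1 × 319 = 319
    C-H: 7 × 429 = 3003
    H-Cl: 1 × 448 = 448
    Σ(formed) = 4442 kJ
  ΔH_I = 4350 − 4442 = −92 kJ
Reaction II:
  Bonds broken (reactants):
    C-C: 1 × 336 = 336
    C-H: 6 × 429 = 2574
    C=C: 1 × 629 = 629
    F-F: 1 × 159 = 159
    Σ(broken) = 3698 kJ
  Bonds formed (products):
    C-C: 2 × 336 = 672
    C-F: 2 × 476 = 952
    C-H: 6 × 429 = 2574
    Σ(formed) = 4198 kJ
  ΔH_II = 3698 − 4198 = −500 kJ
ΔH_I − ΔH_II = +408 kJ, so reaction II has the more negative ΔH; |ΔH_I − ΔH_II| = 408 kJ.

Reaction II, by 408 kJ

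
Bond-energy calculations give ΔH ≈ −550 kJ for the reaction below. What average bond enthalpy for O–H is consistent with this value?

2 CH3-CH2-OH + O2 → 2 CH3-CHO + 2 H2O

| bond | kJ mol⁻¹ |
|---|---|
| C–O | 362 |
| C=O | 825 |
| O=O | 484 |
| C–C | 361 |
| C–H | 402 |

Let D be the O–H bond energy.
Σ(broken) = 2×361 + 10×402 + 2×362 + 2×D + 1×484 = 5950 + 2D
Σ(formed) = 2×361 + 8×402 + 2×825 + 4×D = 5588 + 4D
ΔH = Σ(broken) − Σ(formed) = (5950 + 2D) − (5588 + 4D) = +362 − 2D
Setting this equal to −550 kJ gives 2D = 912, so D = 456 kJ/mol.

D(O–H) ≈ 456 kJ/mol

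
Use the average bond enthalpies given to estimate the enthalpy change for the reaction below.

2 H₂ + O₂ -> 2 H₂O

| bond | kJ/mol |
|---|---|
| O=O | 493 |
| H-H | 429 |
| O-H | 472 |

ΔH ≈ −537 kJ

Bonds broken (reactants):
  H-H: 2 × 429 = 858
  O=O: 1 × 493 = 493
  Σ(broken) = 1351 kJ
Bonds formed (products):
  O-H: 4 × 472 = 1888
  Σ(formed) = 1888 kJ
ΔH = Σ(broken) − Σ(formed) = 1351 − 1888 = −537 kJ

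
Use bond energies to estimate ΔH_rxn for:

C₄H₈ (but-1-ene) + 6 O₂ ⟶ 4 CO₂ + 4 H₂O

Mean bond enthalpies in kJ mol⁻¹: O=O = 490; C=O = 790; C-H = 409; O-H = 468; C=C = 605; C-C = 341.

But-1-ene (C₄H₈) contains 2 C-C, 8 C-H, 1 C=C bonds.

Bonds broken (reactants):
  C-C: 2 × 341 = 682
  C-H: 8 × 409 = 3272
  C=C: 1 × 605 = 605
  O=O: 6 × 490 = 2940
  Σ(broken) = 7499 kJ
Bonds formed (products):
  C=O: 8 × 790 = 6320
  O-H: 8 × 468 = 3744
  Σ(formed) = 10064 kJ
ΔH = Σ(broken) − Σ(formed) = 7499 − 10064 = −2565 kJ

ΔH ≈ −2565 kJ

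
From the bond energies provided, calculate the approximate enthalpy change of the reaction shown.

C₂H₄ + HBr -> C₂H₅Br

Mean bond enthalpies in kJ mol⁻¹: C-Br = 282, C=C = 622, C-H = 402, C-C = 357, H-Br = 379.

ΔH ≈ −40 kJ

Bonds broken (reactants):
  C-H: 4 × 402 = 1608
  C=C: 1 × 622 = 622
  H-Br: 1 × 379 = 379
  Σ(broken) = 2609 kJ
Bonds formed (products):
  C-Br: 1 × 282 = 282
  C-C: 1 × 357 = 357
  C-H: 5 × 402 = 2010
  Σ(formed) = 2649 kJ
ΔH = Σ(broken) − Σ(formed) = 2609 − 2649 = −40 kJ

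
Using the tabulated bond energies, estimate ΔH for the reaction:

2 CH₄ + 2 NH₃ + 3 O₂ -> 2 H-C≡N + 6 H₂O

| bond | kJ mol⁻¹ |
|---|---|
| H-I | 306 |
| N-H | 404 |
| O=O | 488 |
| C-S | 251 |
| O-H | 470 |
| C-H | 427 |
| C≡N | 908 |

Bonds broken (reactants):
  C-H: 8 × 427 = 3416
  N-H: 6 × 404 = 2424
  O=O: 3 × 488 = 1464
  Σ(broken) = 7304 kJ
Bonds formed (products):
  C≡N: 2 × 908 = 1816
  C-H: 2 × 427 = 854
  O-H: 12 × 470 = 5640
  Σ(formed) = 8310 kJ
ΔH = Σ(broken) − Σ(formed) = 7304 − 8310 = −1006 kJ

ΔH ≈ −1006 kJ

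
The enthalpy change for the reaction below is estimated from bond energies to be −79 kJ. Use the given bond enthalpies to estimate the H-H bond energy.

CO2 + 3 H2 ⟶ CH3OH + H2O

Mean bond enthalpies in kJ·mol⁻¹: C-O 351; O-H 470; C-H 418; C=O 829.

D(H-H) ≈ 426 kJ/mol

Let D be the H-H bond energy.
Σ(broken) = 2×829 + 3×D = 1658 + 3D
Σ(formed) = 3×418 + 1×351 + 3×470 = 3015
ΔH = Σ(broken) − Σ(formed) = (1658 + 3D) − (3015) = −1357 + 3D
Setting this equal to −79 kJ gives 3D = 1278, so D = 426 kJ/mol.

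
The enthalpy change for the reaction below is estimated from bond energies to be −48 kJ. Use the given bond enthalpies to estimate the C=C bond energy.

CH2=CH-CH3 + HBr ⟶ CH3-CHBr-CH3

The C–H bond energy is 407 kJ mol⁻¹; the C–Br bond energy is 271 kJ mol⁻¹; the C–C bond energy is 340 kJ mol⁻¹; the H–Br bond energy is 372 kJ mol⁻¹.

Let D be the C=C bond energy.
Σ(broken) = 1×340 + 6×407 + 1×D + 1×372 = 3154 + D
Σ(formed) = 1×271 + 2×340 + 7×407 = 3800
ΔH = Σ(broken) − Σ(formed) = (3154 + D) − (3800) = −646 + D
Setting this equal to −48 kJ gives D = 598 kJ/mol.

D(C=C) ≈ 598 kJ/mol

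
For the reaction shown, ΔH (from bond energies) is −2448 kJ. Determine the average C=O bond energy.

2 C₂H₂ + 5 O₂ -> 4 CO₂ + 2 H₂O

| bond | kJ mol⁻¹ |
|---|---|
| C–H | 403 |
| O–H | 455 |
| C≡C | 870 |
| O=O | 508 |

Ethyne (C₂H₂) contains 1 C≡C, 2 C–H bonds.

D(C=O) ≈ 815 kJ/mol

Let D be the C=O bond energy.
Σ(broken) = 2×870 + 4×403 + 5×508 = 5892
Σ(formed) = 8×D + 4×455 = 1820 + 8D
ΔH = Σ(broken) − Σ(formed) = (5892) − (1820 + 8D) = +4072 − 8D
Setting this equal to −2448 kJ gives 8D = 6520, so D = 815 kJ/mol.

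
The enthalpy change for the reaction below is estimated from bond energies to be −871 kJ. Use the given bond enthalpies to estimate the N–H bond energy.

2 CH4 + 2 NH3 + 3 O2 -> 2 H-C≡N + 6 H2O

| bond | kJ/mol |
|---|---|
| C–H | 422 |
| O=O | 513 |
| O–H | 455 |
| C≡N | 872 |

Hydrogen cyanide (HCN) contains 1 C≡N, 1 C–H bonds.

D(N–H) ≈ 377 kJ/mol

Let D be the N–H bond energy.
Σ(broken) = 8×422 + 6×D + 3×513 = 4915 + 6D
Σ(formed) = 2×872 + 2×422 + 12×455 = 8048
ΔH = Σ(broken) − Σ(formed) = (4915 + 6D) − (8048) = −3133 + 6D
Setting this equal to −871 kJ gives 6D = 2262, so D = 377 kJ/mol.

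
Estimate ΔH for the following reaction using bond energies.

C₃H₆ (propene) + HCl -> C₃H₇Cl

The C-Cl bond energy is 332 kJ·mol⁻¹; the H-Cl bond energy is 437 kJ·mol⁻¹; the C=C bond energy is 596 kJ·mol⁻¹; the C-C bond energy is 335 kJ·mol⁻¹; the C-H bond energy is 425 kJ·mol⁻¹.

Bonds broken (reactants):
  C-C: 1 × 335 = 335
  C-H: 6 × 425 = 2550
  C=C: 1 × 596 = 596
  H-Cl: 1 × 437 = 437
  Σ(broken) = 3918 kJ
Bonds formed (products):
  C-C: 2 × 335 = 670
  C-Cl: 1 × 332 = 332
  C-H: 7 × 425 = 2975
  Σ(formed) = 3977 kJ
ΔH = Σ(broken) − Σ(formed) = 3918 − 3977 = −59 kJ

ΔH ≈ −59 kJ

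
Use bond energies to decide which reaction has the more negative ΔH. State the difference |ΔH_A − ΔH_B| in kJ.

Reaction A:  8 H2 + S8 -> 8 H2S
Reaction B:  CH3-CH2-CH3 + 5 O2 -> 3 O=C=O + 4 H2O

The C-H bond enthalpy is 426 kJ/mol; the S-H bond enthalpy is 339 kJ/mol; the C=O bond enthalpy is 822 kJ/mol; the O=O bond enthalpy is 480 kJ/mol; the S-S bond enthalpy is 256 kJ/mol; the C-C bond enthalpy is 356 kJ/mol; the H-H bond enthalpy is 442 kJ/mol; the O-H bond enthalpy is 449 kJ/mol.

Reaction A:
  Bonds broken (reactants):
    H-H: 8 × 442 = 3536
    S-S: 8 × 256 = 2048
    Σ(broken) = 5584 kJ
  Bonds formed (products):
    S-H: 16 × 339 = 5424
    Σ(formed) = 5424 kJ
  ΔH_A = 5584 − 5424 = +160 kJ
Reaction B:
  Bonds broken (reactants):
    C-C: 2 × 356 = 712
    C-H: 8 × 426 = 3408
    O=O: 5 × 480 = 2400
    Σ(broken) = 6520 kJ
  Bonds formed (products):
    C=O: 6 × 822 = 4932
    O-H: 8 × 449 = 3592
    Σ(formed) = 8524 kJ
  ΔH_B = 6520 − 8524 = −2004 kJ
ΔH_A − ΔH_B = +2164 kJ, so reaction B has the more negative ΔH; |ΔH_A − ΔH_B| = 2164 kJ.

Reaction B, by 2164 kJ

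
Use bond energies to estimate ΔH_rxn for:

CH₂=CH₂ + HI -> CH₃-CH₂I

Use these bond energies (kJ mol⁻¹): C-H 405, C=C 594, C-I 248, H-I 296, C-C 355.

Bonds broken (reactants):
  C-H: 4 × 405 = 1620
  C=C: 1 × 594 = 594
  H-I: 1 × 296 = 296
  Σ(broken) = 2510 kJ
Bonds formed (products):
  C-C: 1 × 355 = 355
  C-H: 5 × 405 = 2025
  C-I: 1 × 248 = 248
  Σ(formed) = 2628 kJ
ΔH = Σ(broken) − Σ(formed) = 2510 − 2628 = −118 kJ

ΔH ≈ −118 kJ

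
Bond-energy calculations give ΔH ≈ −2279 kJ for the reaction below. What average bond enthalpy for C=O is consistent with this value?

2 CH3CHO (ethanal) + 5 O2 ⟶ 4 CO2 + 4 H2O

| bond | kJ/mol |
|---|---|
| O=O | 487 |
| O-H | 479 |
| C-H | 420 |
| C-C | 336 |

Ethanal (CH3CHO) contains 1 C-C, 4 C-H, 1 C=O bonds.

D(C=O) ≈ 819 kJ/mol

Let D be the C=O bond energy.
Σ(broken) = 2×336 + 8×420 + 2×D + 5×487 = 6467 + 2D
Σ(formed) = 8×D + 8×479 = 3832 + 8D
ΔH = Σ(broken) − Σ(formed) = (6467 + 2D) − (3832 + 8D) = +2635 − 6D
Setting this equal to −2279 kJ gives 6D = 4914, so D = 819 kJ/mol.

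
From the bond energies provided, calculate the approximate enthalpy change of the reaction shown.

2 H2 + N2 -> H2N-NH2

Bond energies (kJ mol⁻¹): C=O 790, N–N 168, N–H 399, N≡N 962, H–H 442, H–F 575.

ΔH ≈ +82 kJ

Bonds broken (reactants):
  H–H: 2 × 442 = 884
  N≡N: 1 × 962 = 962
  Σ(broken) = 1846 kJ
Bonds formed (products):
  N–H: 4 × 399 = 1596
  N–N: 1 × 168 = 168
  Σ(formed) = 1764 kJ
ΔH = Σ(broken) − Σ(formed) = 1846 − 1764 = +82 kJ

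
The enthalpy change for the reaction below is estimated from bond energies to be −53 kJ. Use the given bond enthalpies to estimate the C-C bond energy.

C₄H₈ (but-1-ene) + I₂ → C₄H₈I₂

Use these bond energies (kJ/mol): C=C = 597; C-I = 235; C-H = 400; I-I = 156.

Let D be the C-C bond energy.
Σ(broken) = 2×D + 8×400 + 1×597 + 1×156 = 3953 + 2D
Σ(formed) = 3×D + 8×400 + 2×235 = 3670 + 3D
ΔH = Σ(broken) − Σ(formed) = (3953 + 2D) − (3670 + 3D) = +283 − D
Setting this equal to −53 kJ gives D = 336 kJ/mol.

D(C-C) ≈ 336 kJ/mol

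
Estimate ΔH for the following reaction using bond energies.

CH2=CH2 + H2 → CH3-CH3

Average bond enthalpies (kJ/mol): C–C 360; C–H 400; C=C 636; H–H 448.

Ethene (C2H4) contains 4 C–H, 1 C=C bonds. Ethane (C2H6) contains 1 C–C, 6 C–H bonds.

Bonds broken (reactants):
  C–H: 4 × 400 = 1600
  C=C: 1 × 636 = 636
  H–H: 1 × 448 = 448
  Σ(broken) = 2684 kJ
Bonds formed (products):
  C–C: 1 × 360 = 360
  C–H: 6 × 400 = 2400
  Σ(formed) = 2760 kJ
ΔH = Σ(broken) − Σ(formed) = 2684 − 2760 = −76 kJ

ΔH ≈ −76 kJ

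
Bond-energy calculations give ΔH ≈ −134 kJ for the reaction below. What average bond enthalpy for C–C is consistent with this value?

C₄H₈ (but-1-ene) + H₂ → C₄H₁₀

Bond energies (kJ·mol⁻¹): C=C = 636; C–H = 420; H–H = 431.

Let D be the C–C bond energy.
Σ(broken) = 2×D + 8×420 + 1×636 + 1×431 = 4427 + 2D
Σ(formed) = 3×D + 10×420 = 4200 + 3D
ΔH = Σ(broken) − Σ(formed) = (4427 + 2D) − (4200 + 3D) = +227 − D
Setting this equal to −134 kJ gives D = 361 kJ/mol.

D(C–C) ≈ 361 kJ/mol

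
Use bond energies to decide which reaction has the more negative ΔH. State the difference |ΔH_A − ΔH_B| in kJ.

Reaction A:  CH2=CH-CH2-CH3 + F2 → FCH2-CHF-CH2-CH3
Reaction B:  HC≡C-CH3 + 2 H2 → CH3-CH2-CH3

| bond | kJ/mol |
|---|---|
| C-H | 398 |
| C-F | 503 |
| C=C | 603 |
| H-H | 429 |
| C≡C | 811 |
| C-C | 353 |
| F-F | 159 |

Reaction A:
  Bonds broken (reactants):
    C-C: 2 × 353 = 706
    C-H: 8 × 398 = 3184
    C=C: 1 × 603 = 603
    F-F: 1 × 159 = 159
    Σ(broken) = 4652 kJ
  Bonds formed (products):
    C-C: 3 × 353 = 1059
    C-F: 2 × 503 = 1006
    C-H: 8 × 398 = 3184
    Σ(formed) = 5249 kJ
  ΔH_A = 4652 − 5249 = −597 kJ
Reaction B:
  Bonds broken (reactants):
    C≡C: 1 × 811 = 811
    C-C: 1 × 353 = 353
    C-H: 4 × 398 = 1592
    H-H: 2 × 429 = 858
    Σ(broken) = 3614 kJ
  Bonds formed (products):
    C-C: 2 × 353 = 706
    C-H: 8 × 398 = 3184
    Σ(formed) = 3890 kJ
  ΔH_B = 3614 − 3890 = −276 kJ
ΔH_A − ΔH_B = −321 kJ, so reaction A has the more negative ΔH; |ΔH_A − ΔH_B| = 321 kJ.

Reaction A, by 321 kJ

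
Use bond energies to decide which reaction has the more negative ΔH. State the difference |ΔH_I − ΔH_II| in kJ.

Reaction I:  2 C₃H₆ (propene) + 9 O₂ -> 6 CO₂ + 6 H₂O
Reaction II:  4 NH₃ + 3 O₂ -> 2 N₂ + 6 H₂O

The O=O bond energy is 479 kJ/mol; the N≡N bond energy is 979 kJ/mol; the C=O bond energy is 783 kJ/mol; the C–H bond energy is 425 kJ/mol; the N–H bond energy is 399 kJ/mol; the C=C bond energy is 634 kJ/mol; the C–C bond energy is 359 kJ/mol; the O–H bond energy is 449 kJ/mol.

Reaction I, by 2266 kJ

Reaction I:
  Bonds broken (reactants):
    C–C: 2 × 359 = 718
    C–H: 12 × 425 = 5100
    C=C: 2 × 634 = 1268
    O=O: 9 × 479 = 4311
    Σ(broken) = 11397 kJ
  Bonds formed (products):
    C=O: 12 × 783 = 9396
    O–H: 12 × 449 = 5388
    Σ(formed) = 14784 kJ
  ΔH_I = 11397 − 14784 = −3387 kJ
Reaction II:
  Bonds broken (reactants):
    N–H: 12 × 399 = 4788
    O=O: 3 × 479 = 1437
    Σ(broken) = 6225 kJ
  Bonds formed (products):
    N≡N: 2 × 979 = 1958
    O–H: 12 × 449 = 5388
    Σ(formed) = 7346 kJ
  ΔH_II = 6225 − 7346 = −1121 kJ
ΔH_I − ΔH_II = −2266 kJ, so reaction I has the more negative ΔH; |ΔH_I − ΔH_II| = 2266 kJ.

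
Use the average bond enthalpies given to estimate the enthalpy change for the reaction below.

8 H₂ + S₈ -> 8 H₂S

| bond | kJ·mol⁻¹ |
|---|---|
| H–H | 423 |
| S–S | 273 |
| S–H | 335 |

Bonds broken (reactants):
  H–H: 8 × 423 = 3384
  S–S: 8 × 273 = 2184
  Σ(broken) = 5568 kJ
Bonds formed (products):
  S–H: 16 × 335 = 5360
  Σ(formed) = 5360 kJ
ΔH = Σ(broken) − Σ(formed) = 5568 − 5360 = +208 kJ

ΔH ≈ +208 kJ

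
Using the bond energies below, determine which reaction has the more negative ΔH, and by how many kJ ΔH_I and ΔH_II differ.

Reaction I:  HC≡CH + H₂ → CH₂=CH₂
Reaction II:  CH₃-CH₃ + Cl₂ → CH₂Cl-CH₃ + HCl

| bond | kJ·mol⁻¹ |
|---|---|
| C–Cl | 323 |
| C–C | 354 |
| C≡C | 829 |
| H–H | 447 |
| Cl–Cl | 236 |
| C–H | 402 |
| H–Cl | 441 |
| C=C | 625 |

Reaction I:
  Bonds broken (reactants):
    C≡C: 1 × 829 = 829
    C–H: 2 × 402 = 804
    H–H: 1 × 447 = 447
    Σ(broken) = 2080 kJ
  Bonds formed (products):
    C–H: 4 × 402 = 1608
    C=C: 1 × 625 = 625
    Σ(formed) = 2233 kJ
  ΔH_I = 2080 − 2233 = −153 kJ
Reaction II:
  Bonds broken (reactants):
    C–C: 1 × 354 = 354
    C–H: 6 × 402 = 2412
    Cl–Cl: 1 × 236 = 236
    Σ(broken) = 3002 kJ
  Bonds formed (products):
    C–C: 1 × 354 = 354
    C–Cl: 1 × 323 = 323
    C–H: 5 × 402 = 2010
    H–Cl: 1 × 441 = 441
    Σ(formed) = 3128 kJ
  ΔH_II = 3002 − 3128 = −126 kJ
ΔH_I − ΔH_II = −27 kJ, so reaction I has the more negative ΔH; |ΔH_I − ΔH_II| = 27 kJ.

Reaction I, by 27 kJ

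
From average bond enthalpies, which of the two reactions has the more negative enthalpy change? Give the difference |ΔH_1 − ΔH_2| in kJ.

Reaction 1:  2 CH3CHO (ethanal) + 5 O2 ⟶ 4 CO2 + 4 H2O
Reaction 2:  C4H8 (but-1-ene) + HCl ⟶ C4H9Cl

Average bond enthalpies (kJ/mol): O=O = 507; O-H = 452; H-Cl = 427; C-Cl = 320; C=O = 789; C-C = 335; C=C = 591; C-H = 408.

Reaction 1:
  Bonds broken (reactants):
    C-C: 2 × 335 = 670
    C-H: 8 × 408 = 3264
    C=O: 2 × 789 = 1578
    O=O: 5 × 507 = 2535
    Σ(broken) = 8047 kJ
  Bonds formed (products):
    C=O: 8 × 789 = 6312
    O-H: 8 × 452 = 3616
    Σ(formed) = 9928 kJ
  ΔH_1 = 8047 − 9928 = −1881 kJ
Reaction 2:
  Bonds broken (reactants):
    C-C: 2 × 335 = 670
    C-H: 8 × 408 = 3264
    C=C: 1 × 591 = 591
    H-Cl: 1 × 427 = 427
    Σ(broken) = 4952 kJ
  Bonds formed (products):
    C-C: 3 × 335 = 1005
    C-Cl: 1 × 320 = 320
    C-H: 9 × 408 = 3672
    Σ(formed) = 4997 kJ
  ΔH_2 = 4952 − 4997 = −45 kJ
ΔH_1 − ΔH_2 = −1836 kJ, so reaction 1 has the more negative ΔH; |ΔH_1 − ΔH_2| = 1836 kJ.

Reaction 1, by 1836 kJ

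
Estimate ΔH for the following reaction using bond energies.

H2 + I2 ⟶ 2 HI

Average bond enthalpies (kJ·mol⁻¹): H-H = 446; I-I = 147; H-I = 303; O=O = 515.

ΔH ≈ −13 kJ

Bonds broken (reactants):
  H-H: 1 × 446 = 446
  I-I: 1 × 147 = 147
  Σ(broken) = 593 kJ
Bonds formed (products):
  H-I: 2 × 303 = 606
  Σ(formed) = 606 kJ
ΔH = Σ(broken) − Σ(formed) = 593 − 606 = −13 kJ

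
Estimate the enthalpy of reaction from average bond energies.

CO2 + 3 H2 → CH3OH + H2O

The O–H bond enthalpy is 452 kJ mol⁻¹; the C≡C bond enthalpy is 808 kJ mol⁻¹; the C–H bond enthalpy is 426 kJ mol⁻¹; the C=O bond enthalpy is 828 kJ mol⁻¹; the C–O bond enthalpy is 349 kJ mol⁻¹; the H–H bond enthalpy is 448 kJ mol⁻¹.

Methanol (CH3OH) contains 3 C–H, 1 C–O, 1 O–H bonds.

ΔH ≈ +17 kJ

Bonds broken (reactants):
  C=O: 2 × 828 = 1656
  H–H: 3 × 448 = 1344
  Σ(broken) = 3000 kJ
Bonds formed (products):
  C–H: 3 × 426 = 1278
  C–O: 1 × 349 = 349
  O–H: 3 × 452 = 1356
  Σ(formed) = 2983 kJ
ΔH = Σ(broken) − Σ(formed) = 3000 − 2983 = +17 kJ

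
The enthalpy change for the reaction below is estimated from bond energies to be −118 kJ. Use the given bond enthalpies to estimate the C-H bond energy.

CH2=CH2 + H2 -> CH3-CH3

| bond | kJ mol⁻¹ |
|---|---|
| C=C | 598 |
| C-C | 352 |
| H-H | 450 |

D(C-H) ≈ 407 kJ/mol

Let D be the C-H bond energy.
Σ(broken) = 4×D + 1×598 + 1×450 = 1048 + 4D
Σ(formed) = 1×352 + 6×D = 352 + 6D
ΔH = Σ(broken) − Σ(formed) = (1048 + 4D) − (352 + 6D) = +696 − 2D
Setting this equal to −118 kJ gives 2D = 814, so D = 407 kJ/mol.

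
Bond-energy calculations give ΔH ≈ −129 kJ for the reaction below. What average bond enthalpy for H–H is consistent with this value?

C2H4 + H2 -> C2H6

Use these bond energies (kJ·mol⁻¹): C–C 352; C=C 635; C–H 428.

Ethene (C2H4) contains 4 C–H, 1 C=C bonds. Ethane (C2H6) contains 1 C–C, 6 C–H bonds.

D(H–H) ≈ 444 kJ/mol

Let D be the H–H bond energy.
Σ(broken) = 4×428 + 1×635 + 1×D = 2347 + D
Σ(formed) = 1×352 + 6×428 = 2920
ΔH = Σ(broken) − Σ(formed) = (2347 + D) − (2920) = −573 + D
Setting this equal to −129 kJ gives D = 444 kJ/mol.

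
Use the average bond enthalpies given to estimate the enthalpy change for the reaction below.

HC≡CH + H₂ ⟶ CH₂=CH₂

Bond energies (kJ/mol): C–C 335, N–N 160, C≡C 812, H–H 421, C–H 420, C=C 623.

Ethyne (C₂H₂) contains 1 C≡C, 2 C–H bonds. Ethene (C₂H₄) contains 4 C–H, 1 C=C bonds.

ΔH ≈ −230 kJ

Bonds broken (reactants):
  C≡C: 1 × 812 = 812
  C–H: 2 × 420 = 840
  H–H: 1 × 421 = 421
  Σ(broken) = 2073 kJ
Bonds formed (products):
  C–H: 4 × 420 = 1680
  C=C: 1 × 623 = 623
  Σ(formed) = 2303 kJ
ΔH = Σ(broken) − Σ(formed) = 2073 − 2303 = −230 kJ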